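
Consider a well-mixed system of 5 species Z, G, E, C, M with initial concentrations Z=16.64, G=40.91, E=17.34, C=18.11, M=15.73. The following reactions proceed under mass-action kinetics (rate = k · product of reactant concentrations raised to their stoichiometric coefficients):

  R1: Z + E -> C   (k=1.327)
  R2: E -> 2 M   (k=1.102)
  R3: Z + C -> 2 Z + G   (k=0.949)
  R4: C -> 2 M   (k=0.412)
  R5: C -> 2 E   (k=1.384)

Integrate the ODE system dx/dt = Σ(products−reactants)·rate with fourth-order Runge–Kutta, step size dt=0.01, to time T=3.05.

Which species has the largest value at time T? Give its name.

Dominant species at T: G

RK4 with dt=0.01: 305 steps to T=3.05. Trajectory (selected grid times):
t=0.00: Z=16.64 G=40.91 E=17.34 C=18.11 M=15.73
t=0.34: Z=31.32 G=77.19 E=0.01 C=0.04 M=19.22
t=0.68: Z=31.35 G=77.23 E=0.00 C=0.00 M=19.22
t=1.02: Z=31.35 G=77.23 E=0.00 C=0.00 M=19.22
t=1.36: Z=31.35 G=77.23 E=0.00 C=0.00 M=19.22
t=1.69: Z=31.35 G=77.23 E=0.00 C=0.00 M=19.22
t=2.03: Z=31.35 G=77.23 E=0.00 C=0.00 M=19.22
t=2.37: Z=31.35 G=77.23 E=0.00 C=0.00 M=19.22
t=2.71: Z=31.35 G=77.23 E=0.00 C=0.00 M=19.22
t=3.05: Z=31.35 G=77.23 E=0.00 C=0.00 M=19.22
At T=3.05: Z=31.35 G=77.23 E=0.00 C=0.00 M=19.22; the largest is G.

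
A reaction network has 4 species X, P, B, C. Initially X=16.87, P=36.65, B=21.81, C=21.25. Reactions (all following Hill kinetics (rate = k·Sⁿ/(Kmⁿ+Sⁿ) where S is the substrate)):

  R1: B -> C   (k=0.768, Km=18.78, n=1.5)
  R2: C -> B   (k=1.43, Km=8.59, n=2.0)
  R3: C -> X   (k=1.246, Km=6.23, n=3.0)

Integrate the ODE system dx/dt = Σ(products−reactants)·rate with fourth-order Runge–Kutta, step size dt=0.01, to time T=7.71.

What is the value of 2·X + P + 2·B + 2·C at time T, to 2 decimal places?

Value at T = 156.51

Check how each reaction changes W = 2·X + P + 2·B + 2·C (weight of products minus weight of reactants):
R1: B -> C: (2·1) − (2·1) = 2 − 2 = 0
R2: C -> B: (2·1) − (2·1) = 2 − 2 = 0
R3: C -> X: (2·1) − (2·1) = 2 − 2 = 0
Every reaction leaves W unchanged, so W is conserved and no simulation is needed: W(T) = W(0) = 2·16.87 + 36.65 + 2·21.81 + 2·21.25 = 156.51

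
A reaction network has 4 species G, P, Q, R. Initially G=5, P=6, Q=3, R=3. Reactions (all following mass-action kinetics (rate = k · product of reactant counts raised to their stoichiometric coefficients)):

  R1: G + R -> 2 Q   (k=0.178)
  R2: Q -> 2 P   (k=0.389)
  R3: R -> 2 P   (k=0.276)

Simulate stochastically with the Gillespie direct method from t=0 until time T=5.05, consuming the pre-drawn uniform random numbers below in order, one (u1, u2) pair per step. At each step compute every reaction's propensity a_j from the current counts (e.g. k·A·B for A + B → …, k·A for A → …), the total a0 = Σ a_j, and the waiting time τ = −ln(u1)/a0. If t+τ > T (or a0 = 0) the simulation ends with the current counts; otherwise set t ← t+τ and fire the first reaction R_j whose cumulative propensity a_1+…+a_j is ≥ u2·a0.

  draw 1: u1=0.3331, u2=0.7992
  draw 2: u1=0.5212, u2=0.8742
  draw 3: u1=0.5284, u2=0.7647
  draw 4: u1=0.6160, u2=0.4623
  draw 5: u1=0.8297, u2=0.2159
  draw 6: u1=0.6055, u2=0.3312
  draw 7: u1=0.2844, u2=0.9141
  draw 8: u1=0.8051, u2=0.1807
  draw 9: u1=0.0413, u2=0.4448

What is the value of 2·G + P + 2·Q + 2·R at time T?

Value at T = 28

Check how each reaction changes W = 2·G + P + 2·Q + 2·R (weight of products minus weight of reactants):
R1: G + R -> 2 Q: (2·2) − (2·1 + 2·1) = 4 − 4 = 0
R2: Q -> 2 P: (1·2) − (2·1) = 2 − 2 = 0
R3: R -> 2 P: (1·2) − (2·1) = 2 − 2 = 0
Every reaction leaves W unchanged, so W is conserved and no simulation is needed: W(T) = W(0) = 2·5 + 6 + 2·3 + 2·3 = 28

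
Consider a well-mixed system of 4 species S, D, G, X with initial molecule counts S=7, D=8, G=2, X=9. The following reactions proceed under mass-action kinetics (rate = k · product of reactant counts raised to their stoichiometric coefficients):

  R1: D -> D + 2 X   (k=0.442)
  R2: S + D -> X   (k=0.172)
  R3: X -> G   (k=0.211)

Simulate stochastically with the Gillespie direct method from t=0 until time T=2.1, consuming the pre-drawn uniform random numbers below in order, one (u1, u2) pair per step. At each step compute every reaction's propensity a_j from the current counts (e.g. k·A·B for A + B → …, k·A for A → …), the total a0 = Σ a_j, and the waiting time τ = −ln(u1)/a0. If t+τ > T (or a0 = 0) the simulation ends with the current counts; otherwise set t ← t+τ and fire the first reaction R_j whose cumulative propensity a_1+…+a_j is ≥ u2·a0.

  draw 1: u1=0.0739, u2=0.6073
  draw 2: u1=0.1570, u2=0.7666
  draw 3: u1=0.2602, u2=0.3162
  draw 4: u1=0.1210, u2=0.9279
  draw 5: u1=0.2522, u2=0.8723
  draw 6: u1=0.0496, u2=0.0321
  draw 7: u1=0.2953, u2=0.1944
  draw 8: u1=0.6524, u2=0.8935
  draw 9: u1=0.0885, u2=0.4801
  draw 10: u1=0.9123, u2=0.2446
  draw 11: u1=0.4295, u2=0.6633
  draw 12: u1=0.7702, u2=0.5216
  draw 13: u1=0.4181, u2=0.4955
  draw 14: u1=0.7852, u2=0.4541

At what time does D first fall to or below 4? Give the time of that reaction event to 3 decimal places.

Threshold first reached at t = 1.760

t=0.000: S=7 D=8 G=2 X=9
Draw 1: a1=3.536, a2=9.632, a3=1.899, a0=15.067; τ=−ln(0.0739)/15.067=0.173 → t=0.173; u2·a0=0.6073·15.067=9.150; a1=3.536 < 9.150 ≤ a1+a2=13.168 → R2 fires; S=6 D=7 G=2 X=10
Draw 2: a1=3.094, a2=7.224, a3=2.110, a0=12.428; τ=−ln(0.1570)/12.428=0.149 → t=0.322; u2·a0=0.7666·12.428=9.527; a1=3.094 < 9.527 ≤ a1+a2=10.318 → R2 fires; S=5 D=6 G=2 X=11
Draw 3: a1=2.652, a2=5.160, a3=2.321, a0=10.133; τ=−ln(0.2602)/10.133=0.133 → t=0.455; u2·a0=0.3162·10.133=3.204; a1=2.652 < 3.204 ≤ a1+a2=7.812 → R2 fires; S=4 D=5 G=2 X=12
Draw 4: a1=2.210, a2=3.440, a3=2.532, a0=8.182; τ=−ln(0.1210)/8.182=0.258 → t=0.713; u2·a0=0.9279·8.182=7.592; a1+a2=5.650 < 7.592 ≤ a1+…+a3=8.182 → R3 fires; S=4 D=5 G=3 X=11
Draw 5: a1=2.210, a2=3.440, a3=2.321, a0=7.971; τ=−ln(0.2522)/7.971=0.173 → t=0.886; u2·a0=0.8723·7.971=6.953; a1+a2=5.650 < 6.953 ≤ a1+…+a3=7.971 → R3 fires; S=4 D=5 G=4 X=10
Draw 6: a1=2.210, a2=3.440, a3=2.110, a0=7.760; τ=−ln(0.0496)/7.760=0.387 → t=1.273; u2·a0=0.0321·7.760=0.249 ≤ a1=2.210 → R1 fires; S=4 D=5 G=4 X=12
Draw 7: a1=2.210, a2=3.440, a3=2.532, a0=8.182; τ=−ln(0.2953)/8.182=0.149 → t=1.422; u2·a0=0.1944·8.182=1.591 ≤ a1=2.210 → R1 fires; S=4 D=5 G=4 X=14
Draw 8: a1=2.210, a2=3.440, a3=2.954, a0=8.604; τ=−ln(0.6524)/8.604=0.050 → t=1.471; u2·a0=0.8935·8.604=7.688; a1+a2=5.650 < 7.688 ≤ a1+…+a3=8.604 → R3 fires; S=4 D=5 G=5 X=13
Draw 9: a1=2.210, a2=3.440, a3=2.743, a0=8.393; τ=−ln(0.0885)/8.393=0.289 → t=1.760; u2·a0=0.4801·8.393=4.029; a1=2.210 < 4.029 ≤ a1+a2=5.650 → R2 fires; S=3 D=4 G=5 X=14
Draw 10: a1=1.768, a2=2.064, a3=2.954, a0=6.786; τ=−ln(0.9123)/6.786=0.014 → t=1.774; u2·a0=0.2446·6.786=1.660 ≤ a1=1.768 → R1 fires; S=3 D=4 G=5 X=16
Draw 11: a1=1.768, a2=2.064, a3=3.376, a0=7.208; τ=−ln(0.4295)/7.208=0.117 → t=1.891; u2·a0=0.6633·7.208=4.781; a1+a2=3.832 < 4.781 ≤ a1+…+a3=7.208 → R3 fires; S=3 D=4 G=6 X=15
Draw 12: a1=1.768, a2=2.064, a3=3.165, a0=6.997; τ=−ln(0.7702)/6.997=0.037 → t=1.928; u2·a0=0.5216·6.997=3.650; a1=1.768 < 3.650 ≤ a1+a2=3.832 → R2 fires; S=2 D=3 G=6 X=16
Draw 13: a1=1.326, a2=1.032, a3=3.376, a0=5.734; τ=−ln(0.4181)/5.734=0.152 → t=2.081; u2·a0=0.4955·5.734=2.841; a1+a2=2.358 < 2.841 ≤ a1+…+a3=5.734 → R3 fires; S=2 D=3 G=7 X=15
Draw 14: a1=1.326, a2=1.032, a3=3.165, a0=5.523; τ=−ln(0.7852)/5.523=0.044 → t=2.124 > T=2.1: stop.
D first becomes ≤ 4 when it reaches 4 at the event at t=1.760.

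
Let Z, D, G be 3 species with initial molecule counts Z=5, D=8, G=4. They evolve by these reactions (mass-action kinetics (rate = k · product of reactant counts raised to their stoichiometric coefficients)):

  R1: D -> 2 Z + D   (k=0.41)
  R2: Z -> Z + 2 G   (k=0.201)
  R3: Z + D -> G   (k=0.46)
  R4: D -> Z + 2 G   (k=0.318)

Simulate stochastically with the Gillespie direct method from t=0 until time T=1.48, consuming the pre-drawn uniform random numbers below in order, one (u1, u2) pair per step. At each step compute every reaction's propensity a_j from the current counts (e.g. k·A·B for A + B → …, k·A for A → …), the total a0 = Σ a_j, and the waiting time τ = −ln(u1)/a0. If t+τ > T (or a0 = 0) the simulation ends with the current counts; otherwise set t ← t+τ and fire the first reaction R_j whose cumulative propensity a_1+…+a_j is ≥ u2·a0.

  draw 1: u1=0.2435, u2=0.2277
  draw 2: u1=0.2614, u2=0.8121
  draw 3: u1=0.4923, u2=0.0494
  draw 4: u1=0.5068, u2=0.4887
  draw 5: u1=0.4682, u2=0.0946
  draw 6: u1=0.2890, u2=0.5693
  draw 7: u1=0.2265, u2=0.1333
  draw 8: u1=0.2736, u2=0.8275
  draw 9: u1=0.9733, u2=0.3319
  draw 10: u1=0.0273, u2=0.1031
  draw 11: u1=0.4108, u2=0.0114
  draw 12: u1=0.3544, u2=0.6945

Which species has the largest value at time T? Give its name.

t=0.000: Z=5 D=8 G=4
Draw 1: a1=3.280, a2=1.005, a3=18.400, a4=2.544, a0=25.229; τ=−ln(0.2435)/25.229=0.056 → t=0.056; u2·a0=0.2277·25.229=5.745; a1+a2=4.285 < 5.745 ≤ a1+…+a3=22.685 → R3 fires; Z=4 D=7 G=5
Draw 2: a1=2.870, a2=0.804, a3=12.880, a4=2.226, a0=18.780; τ=−ln(0.2614)/18.780=0.071 → t=0.127; u2·a0=0.8121·18.780=15.251; a1+a2=3.674 < 15.251 ≤ a1+…+a3=16.554 → R3 fires; Z=3 D=6 G=6
Draw 3: a1=2.460, a2=0.603, a3=8.280, a4=1.908, a0=13.251; τ=−ln(0.4923)/13.251=0.053 → t=0.181; u2·a0=0.0494·13.251=0.655 ≤ a1=2.460 → R1 fires; Z=5 D=6 G=6
Draw 4: a1=2.460, a2=1.005, a3=13.800, a4=1.908, a0=19.173; τ=−ln(0.5068)/19.173=0.035 → t=0.216; u2·a0=0.4887·19.173=9.370; a1+a2=3.465 < 9.370 ≤ a1+…+a3=17.265 → R3 fires; Z=4 D=5 G=7
Draw 5: a1=2.050, a2=0.804, a3=9.200, a4=1.590, a0=13.644; τ=−ln(0.4682)/13.644=0.056 → t=0.272; u2·a0=0.0946·13.644=1.291 ≤ a1=2.050 → R1 fires; Z=6 D=5 G=7
Draw 6: a1=2.050, a2=1.206, a3=13.800, a4=1.590, a0=18.646; τ=−ln(0.2890)/18.646=0.067 → t=0.339; u2·a0=0.5693·18.646=10.615; a1+a2=3.256 < 10.615 ≤ a1+…+a3=17.056 → R3 fires; Z=5 D=4 G=8
Draw 7: a1=1.640, a2=1.005, a3=9.200, a4=1.272, a0=13.117; τ=−ln(0.2265)/13.117=0.113 → t=0.452; u2·a0=0.1333·13.117=1.748; a1=1.640 < 1.748 ≤ a1+a2=2.645 → R2 fires; Z=5 D=4 G=10
Draw 8: a1=1.640, a2=1.005, a3=9.200, a4=1.272, a0=13.117; τ=−ln(0.2736)/13.117=0.099 → t=0.551; u2·a0=0.8275·13.117=10.854; a1+a2=2.645 < 10.854 ≤ a1+…+a3=11.845 → R3 fires; Z=4 D=3 G=11
Draw 9: a1=1.230, a2=0.804, a3=5.520, a4=0.954, a0=8.508; τ=−ln(0.9733)/8.508=0.003 → t=0.554; u2·a0=0.3319·8.508=2.824; a1+a2=2.034 < 2.824 ≤ a1+…+a3=7.554 → R3 fires; Z=3 D=2 G=12
Draw 10: a1=0.820, a2=0.603, a3=2.760, a4=0.636, a0=4.819; τ=−ln(0.0273)/4.819=0.747 → t=1.301; u2·a0=0.1031·4.819=0.497 ≤ a1=0.820 → R1 fires; Z=5 D=2 G=12
Draw 11: a1=0.820, a2=1.005, a3=4.600, a4=0.636, a0=7.061; τ=−ln(0.4108)/7.061=0.126 → t=1.427; u2·a0=0.0114·7.061=0.080 ≤ a1=0.820 → R1 fires; Z=7 D=2 G=12
Draw 12: a1=0.820, a2=1.407, a3=6.440, a4=0.636, a0=9.303; τ=−ln(0.3544)/9.303=0.112 → t=1.538 > T=1.48: stop.
At T=1.48: Z=7 D=2 G=12; the largest is G.

Dominant species at T: G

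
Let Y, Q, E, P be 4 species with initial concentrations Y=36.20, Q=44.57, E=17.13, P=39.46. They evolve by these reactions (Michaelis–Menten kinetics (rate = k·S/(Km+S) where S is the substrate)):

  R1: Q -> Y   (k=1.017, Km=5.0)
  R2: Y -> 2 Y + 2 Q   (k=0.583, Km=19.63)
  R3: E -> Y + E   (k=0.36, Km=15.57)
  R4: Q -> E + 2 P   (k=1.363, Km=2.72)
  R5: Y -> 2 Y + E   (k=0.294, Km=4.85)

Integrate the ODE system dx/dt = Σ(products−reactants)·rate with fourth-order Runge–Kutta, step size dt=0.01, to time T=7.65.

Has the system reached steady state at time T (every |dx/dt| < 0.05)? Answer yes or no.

Steady state at T: no

RK4 with dt=0.01: 765 steps to T=7.65. Trajectory (selected grid times):
t=0.00: Y=36.20 Q=44.57 E=17.13 P=39.46
t=0.85: Y=37.68 Q=43.35 E=18.44 P=41.64
t=1.70: Y=39.18 Q=42.14 E=19.75 P=43.82
t=2.55: Y=40.68 Q=40.95 E=21.06 P=46.00
t=3.40: Y=42.18 Q=39.77 E=22.37 P=48.17
t=4.25: Y=43.70 Q=38.60 E=23.68 P=50.33
t=5.10: Y=45.22 Q=37.44 E=24.99 P=52.50
t=5.95: Y=46.74 Q=36.29 E=26.29 P=54.65
t=6.80: Y=48.27 Q=35.16 E=27.60 P=56.81
t=7.65: Y=49.81 Q=34.04 E=28.90 P=58.95
Rates at T: R1=0.8867, R2=0.4182, R3=0.2339, R4=1.2621, R5=0.2679
dx/dt at T (Σ net stoichiometry × rate): Y=+1.8068, Q=-1.3125, E=+1.5301, P=+2.5243
Largest |dx/dt| is |+2.5243| (P) ≥ 0.05 → not steady.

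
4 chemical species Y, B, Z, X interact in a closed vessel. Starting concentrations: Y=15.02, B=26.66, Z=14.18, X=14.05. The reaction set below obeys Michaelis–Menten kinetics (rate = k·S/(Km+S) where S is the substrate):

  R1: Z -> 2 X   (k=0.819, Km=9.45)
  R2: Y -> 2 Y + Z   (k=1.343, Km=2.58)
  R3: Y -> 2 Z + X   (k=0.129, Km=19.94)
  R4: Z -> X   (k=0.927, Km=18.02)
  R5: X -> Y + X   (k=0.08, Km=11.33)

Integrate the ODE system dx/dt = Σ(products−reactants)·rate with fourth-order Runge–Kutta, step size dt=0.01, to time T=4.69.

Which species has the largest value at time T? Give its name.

Dominant species at T: B

RK4 with dt=0.01: 469 steps to T=4.69. Trajectory (selected grid times):
t=0.00: Y=15.02 B=26.66 Z=14.18 X=14.05
t=0.52: Y=15.61 B=26.66 Z=14.37 X=14.80
t=1.04: Y=16.21 B=26.66 Z=14.55 X=15.56
t=1.56: Y=16.80 B=26.66 Z=14.74 X=16.33
t=2.08: Y=17.41 B=26.66 Z=14.94 X=17.10
t=2.61: Y=18.02 B=26.66 Z=15.13 X=17.89
t=3.13: Y=18.63 B=26.66 Z=15.32 X=18.66
t=3.65: Y=19.23 B=26.66 Z=15.52 X=19.45
t=4.17: Y=19.84 B=26.66 Z=15.71 X=20.24
t=4.69: Y=20.46 B=26.66 Z=15.91 X=21.03
At T=4.69: Y=20.46 B=26.66 Z=15.91 X=21.03; the largest is B.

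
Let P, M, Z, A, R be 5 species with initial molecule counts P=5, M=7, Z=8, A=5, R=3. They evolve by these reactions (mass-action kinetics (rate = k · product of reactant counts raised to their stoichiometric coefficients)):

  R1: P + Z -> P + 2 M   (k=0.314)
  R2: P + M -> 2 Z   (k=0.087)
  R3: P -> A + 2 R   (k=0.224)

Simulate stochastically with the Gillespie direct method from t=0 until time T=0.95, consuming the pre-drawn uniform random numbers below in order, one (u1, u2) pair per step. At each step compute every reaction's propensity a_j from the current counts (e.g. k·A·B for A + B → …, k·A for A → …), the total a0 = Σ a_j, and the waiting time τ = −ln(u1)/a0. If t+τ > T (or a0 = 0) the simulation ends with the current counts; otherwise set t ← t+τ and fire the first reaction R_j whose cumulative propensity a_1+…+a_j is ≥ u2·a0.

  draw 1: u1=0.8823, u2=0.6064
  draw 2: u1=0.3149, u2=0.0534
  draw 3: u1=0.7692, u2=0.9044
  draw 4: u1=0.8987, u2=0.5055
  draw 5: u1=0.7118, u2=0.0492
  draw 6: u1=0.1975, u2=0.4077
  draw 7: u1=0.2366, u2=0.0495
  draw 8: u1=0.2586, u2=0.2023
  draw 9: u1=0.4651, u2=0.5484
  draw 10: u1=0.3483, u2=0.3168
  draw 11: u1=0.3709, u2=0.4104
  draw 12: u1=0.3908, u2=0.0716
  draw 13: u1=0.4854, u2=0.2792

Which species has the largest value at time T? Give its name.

t=0.000: P=5 M=7 Z=8 A=5 R=3
Draw 1: a1=12.560, a2=3.045, a3=1.120, a0=16.725; τ=−ln(0.8823)/16.725=0.007 → t=0.007; u2·a0=0.6064·16.725=10.142 ≤ a1=12.560 → R1 fires; P=5 M=9 Z=7 A=5 R=3
Draw 2: a1=10.990, a2=3.915, a3=1.120, a0=16.025; τ=−ln(0.3149)/16.025=0.072 → t=0.080; u2·a0=0.0534·16.025=0.856 ≤ a1=10.990 → R1 fires; P=5 M=11 Z=6 A=5 R=3
Draw 3: a1=9.420, a2=4.785, a3=1.120, a0=15.325; τ=−ln(0.7692)/15.325=0.017 → t=0.097; u2·a0=0.9044·15.325=13.860; a1=9.420 < 13.860 ≤ a1+a2=14.205 → R2 fires; P=4 M=10 Z=8 A=5 R=3
Draw 4: a1=10.048, a2=3.480, a3=0.896, a0=14.424; τ=−ln(0.8987)/14.424=0.007 → t=0.104; u2·a0=0.5055·14.424=7.291 ≤ a1=10.048 → R1 fires; P=4 M=12 Z=7 A=5 R=3
Draw 5: a1=8.792, a2=4.176, a3=0.896, a0=13.864; τ=−ln(0.7118)/13.864=0.025 → t=0.129; u2·a0=0.0492·13.864=0.682 ≤ a1=8.792 → R1 fires; P=4 M=14 Z=6 A=5 R=3
Draw 6: a1=7.536, a2=4.872, a3=0.896, a0=13.304; τ=−ln(0.1975)/13.304=0.122 → t=0.251; u2·a0=0.4077·13.304=5.424 ≤ a1=7.536 → R1 fires; P=4 M=16 Z=5 A=5 R=3
Draw 7: a1=6.280, a2=5.568, a3=0.896, a0=12.744; τ=−ln(0.2366)/12.744=0.113 → t=0.364; u2·a0=0.0495·12.744=0.631 ≤ a1=6.280 → R1 fires; P=4 M=18 Z=4 A=5 R=3
Draw 8: a1=5.024, a2=6.264, a3=0.896, a0=12.184; τ=−ln(0.2586)/12.184=0.111 → t=0.475; u2·a0=0.2023·12.184=2.465 ≤ a1=5.024 → R1 fires; P=4 M=20 Z=3 A=5 R=3
Draw 9: a1=3.768, a2=6.960, a3=0.896, a0=11.624; τ=−ln(0.4651)/11.624=0.066 → t=0.541; u2·a0=0.5484·11.624=6.375; a1=3.768 < 6.375 ≤ a1+a2=10.728 → R2 fires; P=3 M=19 Z=5 A=5 R=3
Draw 10: a1=4.710, a2=4.959, a3=0.672, a0=10.341; τ=−ln(0.3483)/10.341=0.102 → t=0.643; u2·a0=0.3168·10.341=3.276 ≤ a1=4.710 → R1 fires; P=3 M=21 Z=4 A=5 R=3
Draw 11: a1=3.768, a2=5.481, a3=0.672, a0=9.921; τ=−ln(0.3709)/9.921=0.100 → t=0.742; u2·a0=0.4104·9.921=4.072; a1=3.768 < 4.072 ≤ a1+a2=9.249 → R2 fires; P=2 M=20 Z=6 A=5 R=3
Draw 12: a1=3.768, a2=3.480, a3=0.448, a0=7.696; τ=−ln(0.3908)/7.696=0.122 → t=0.865; u2·a0=0.0716·7.696=0.551 ≤ a1=3.768 → R1 fires; P=2 M=22 Z=5 A=5 R=3
Draw 13: a1=3.140, a2=3.828, a3=0.448, a0=7.416; τ=−ln(0.4854)/7.416=0.097 → t=0.962 > T=0.95: stop.
At T=0.95: P=2 M=22 Z=5 A=5 R=3; the largest is M.

Dominant species at T: M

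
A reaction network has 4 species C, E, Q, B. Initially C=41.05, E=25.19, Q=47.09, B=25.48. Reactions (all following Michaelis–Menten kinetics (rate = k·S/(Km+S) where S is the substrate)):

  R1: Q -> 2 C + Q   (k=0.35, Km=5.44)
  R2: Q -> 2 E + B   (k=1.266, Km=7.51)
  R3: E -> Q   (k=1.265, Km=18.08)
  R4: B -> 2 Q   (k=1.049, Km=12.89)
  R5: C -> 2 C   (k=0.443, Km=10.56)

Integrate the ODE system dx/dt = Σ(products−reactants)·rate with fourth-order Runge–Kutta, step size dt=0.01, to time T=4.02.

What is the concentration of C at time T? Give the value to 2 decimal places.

RK4 with dt=0.01: 402 steps to T=4.02. Trajectory (selected grid times):
t=0.00: C=41.05 E=25.19 Q=47.09 B=25.48
t=0.45: C=41.49 E=25.84 Q=47.56 B=25.66
t=0.89: C=41.92 E=26.47 Q=48.02 B=25.83
t=1.34: C=42.37 E=27.12 Q=48.50 B=26.01
t=1.79: C=42.81 E=27.76 Q=48.98 B=26.19
t=2.23: C=43.24 E=28.39 Q=49.46 B=26.36
t=2.68: C=43.69 E=29.03 Q=49.94 B=26.54
t=3.13: C=44.13 E=29.67 Q=50.44 B=26.72
t=3.57: C=44.57 E=30.29 Q=50.92 B=26.89
t=4.02: C=45.01 E=30.93 Q=51.42 B=27.07
Read off C at T=4.02: 45.01

C at T = 45.01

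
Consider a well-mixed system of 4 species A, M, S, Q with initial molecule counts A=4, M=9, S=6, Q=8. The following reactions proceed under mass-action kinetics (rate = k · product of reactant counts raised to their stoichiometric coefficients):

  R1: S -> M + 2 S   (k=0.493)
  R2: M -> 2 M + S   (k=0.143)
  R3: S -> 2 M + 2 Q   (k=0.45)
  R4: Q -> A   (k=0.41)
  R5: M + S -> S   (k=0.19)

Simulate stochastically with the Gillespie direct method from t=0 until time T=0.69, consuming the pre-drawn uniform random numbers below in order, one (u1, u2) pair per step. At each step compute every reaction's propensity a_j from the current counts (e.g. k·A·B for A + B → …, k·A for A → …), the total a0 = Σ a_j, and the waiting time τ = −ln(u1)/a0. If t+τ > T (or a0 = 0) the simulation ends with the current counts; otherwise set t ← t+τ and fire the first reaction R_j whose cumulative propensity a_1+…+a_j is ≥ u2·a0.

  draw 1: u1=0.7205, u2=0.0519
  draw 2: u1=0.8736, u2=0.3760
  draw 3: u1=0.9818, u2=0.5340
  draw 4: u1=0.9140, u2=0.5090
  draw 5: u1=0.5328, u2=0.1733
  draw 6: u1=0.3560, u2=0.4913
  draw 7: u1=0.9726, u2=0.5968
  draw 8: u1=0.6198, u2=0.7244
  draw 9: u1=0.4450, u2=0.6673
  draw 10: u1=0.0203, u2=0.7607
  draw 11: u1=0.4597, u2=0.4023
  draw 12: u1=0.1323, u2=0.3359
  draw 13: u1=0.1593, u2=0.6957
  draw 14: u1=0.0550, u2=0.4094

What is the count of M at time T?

M at T = 7

t=0.000: A=4 M=9 S=6 Q=8
Draw 1: a1=2.958, a2=1.287, a3=2.700, a4=3.280, a5=10.260, a0=20.485; τ=−ln(0.7205)/20.485=0.016 → t=0.016; u2·a0=0.0519·20.485=1.063 ≤ a1=2.958 → R1 fires; A=4 M=10 S=7 Q=8
Draw 2: a1=3.451, a2=1.430, a3=3.150, a4=3.280, a5=13.300, a0=24.611; τ=−ln(0.8736)/24.611=0.005 → t=0.021; u2·a0=0.3760·24.611=9.254; a1+…+a3=8.031 < 9.254 ≤ a1+…+a4=11.311 → R4 fires; A=5 M=10 S=7 Q=7
Draw 3: a1=3.451, a2=1.430, a3=3.150, a4=2.870, a5=13.300, a0=24.201; τ=−ln(0.9818)/24.201=0.001 → t=0.022; u2·a0=0.5340·24.201=12.923; a1+…+a4=10.901 < 12.923 ≤ a1+…+a5=24.201 → R5 fires; A=5 M=9 S=7 Q=7
Draw 4: a1=3.451, a2=1.287, a3=3.150, a4=2.870, a5=11.970, a0=22.728; τ=−ln(0.9140)/22.728=0.004 → t=0.026; u2·a0=0.5090·22.728=11.569; a1+…+a4=10.758 < 11.569 ≤ a1+…+a5=22.728 → R5 fires; A=5 M=8 S=7 Q=7
Draw 5: a1=3.451, a2=1.144, a3=3.150, a4=2.870, a5=10.640, a0=21.255; τ=−ln(0.5328)/21.255=0.030 → t=0.056; u2·a0=0.1733·21.255=3.683; a1=3.451 < 3.683 ≤ a1+a2=4.595 → R2 fires; A=5 M=9 S=8 Q=7
Draw 6: a1=3.944, a2=1.287, a3=3.600, a4=2.870, a5=13.680, a0=25.381; τ=−ln(0.3560)/25.381=0.041 → t=0.097; u2·a0=0.4913·25.381=12.470; a1+…+a4=11.701 < 12.470 ≤ a1+…+a5=25.381 → R5 fires; A=5 M=8 S=8 Q=7
Draw 7: a1=3.944, a2=1.144, a3=3.600, a4=2.870, a5=12.160, a0=23.718; τ=−ln(0.9726)/23.718=0.001 → t=0.098; u2·a0=0.5968·23.718=14.155; a1+…+a4=11.558 < 14.155 ≤ a1+…+a5=23.718 → R5 fires; A=5 M=7 S=8 Q=7
Draw 8: a1=3.944, a2=1.001, a3=3.600, a4=2.870, a5=10.640, a0=22.055; τ=−ln(0.6198)/22.055=0.022 → t=0.119; u2·a0=0.7244·22.055=15.977; a1+…+a4=11.415 < 15.977 ≤ a1+…+a5=22.055 → R5 fires; A=5 M=6 S=8 Q=7
Draw 9: a1=3.944, a2=0.858, a3=3.600, a4=2.870, a5=9.120, a0=20.392; τ=−ln(0.4450)/20.392=0.040 → t=0.159; u2·a0=0.6673·20.392=13.608; a1+…+a4=11.272 < 13.608 ≤ a1+…+a5=20.392 → R5 fires; A=5 M=5 S=8 Q=7
Draw 10: a1=3.944, a2=0.715, a3=3.600, a4=2.870, a5=7.600, a0=18.729; τ=−ln(0.0203)/18.729=0.208 → t=0.367; u2·a0=0.7607·18.729=14.247; a1+…+a4=11.129 < 14.247 ≤ a1+…+a5=18.729 → R5 fires; A=5 M=4 S=8 Q=7
Draw 11: a1=3.944, a2=0.572, a3=3.600, a4=2.870, a5=6.080, a0=17.066; τ=−ln(0.4597)/17.066=0.046 → t=0.413; u2·a0=0.4023·17.066=6.866; a1+a2=4.516 < 6.866 ≤ a1+…+a3=8.116 → R3 fires; A=5 M=6 S=7 Q=9
Draw 12: a1=3.451, a2=0.858, a3=3.150, a4=3.690, a5=7.980, a0=19.129; τ=−ln(0.1323)/19.129=0.106 → t=0.518; u2·a0=0.3359·19.129=6.425; a1+a2=4.309 < 6.425 ≤ a1+…+a3=7.459 → R3 fires; A=5 M=8 S=6 Q=11
Draw 13: a1=2.958, a2=1.144, a3=2.700, a4=4.510, a5=9.120, a0=20.432; τ=−ln(0.1593)/20.432=0.090 → t=0.608; u2·a0=0.6957·20.432=14.215; a1+…+a4=11.312 < 14.215 ≤ a1+…+a5=20.432 → R5 fires; A=5 M=7 S=6 Q=11
Draw 14: a1=2.958, a2=1.001, a3=2.700, a4=4.510, a5=7.980, a0=19.149; τ=−ln(0.0550)/19.149=0.151 → t=0.760 > T=0.69: stop.
Read off M at T=0.69: 7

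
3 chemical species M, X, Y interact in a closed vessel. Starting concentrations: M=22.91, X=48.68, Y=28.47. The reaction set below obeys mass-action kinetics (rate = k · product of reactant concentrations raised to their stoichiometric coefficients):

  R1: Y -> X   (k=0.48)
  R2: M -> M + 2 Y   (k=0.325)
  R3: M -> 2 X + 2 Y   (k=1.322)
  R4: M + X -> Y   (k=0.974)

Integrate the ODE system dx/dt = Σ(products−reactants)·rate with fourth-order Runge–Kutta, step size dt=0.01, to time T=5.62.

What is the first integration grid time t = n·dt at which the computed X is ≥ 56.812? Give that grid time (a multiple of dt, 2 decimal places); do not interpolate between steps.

RK4 with dt=0.01: 562 steps to T=5.62. Trajectory (selected grid times):
t=0.00: M=22.91 X=48.68 Y=28.47
t=0.62: M=0.00 X=41.43 Y=39.26
t=1.25: M=0.00 X=51.68 Y=29.01
t=1.65: M=0.00 X=56.75 Y=23.94
t=1.66: M=0.00 X=56.86 Y=23.83
t=1.87: M=0.00 X=59.15 Y=21.54
t=2.50: M=0.00 X=64.77 Y=15.92
t=3.12: M=0.00 X=68.87 Y=11.82
t=3.75: M=0.00 X=71.95 Y=8.74
t=4.37: M=0.00 X=74.20 Y=6.49
t=5.00: M=0.00 X=75.89 Y=4.80
t=5.62: M=0.00 X=77.13 Y=3.56
X(1.65)=56.746 < 56.812 but X(1.66)=56.860 ≥ 56.812, so the first grid time is t=1.66.

Threshold first reached at t = 1.66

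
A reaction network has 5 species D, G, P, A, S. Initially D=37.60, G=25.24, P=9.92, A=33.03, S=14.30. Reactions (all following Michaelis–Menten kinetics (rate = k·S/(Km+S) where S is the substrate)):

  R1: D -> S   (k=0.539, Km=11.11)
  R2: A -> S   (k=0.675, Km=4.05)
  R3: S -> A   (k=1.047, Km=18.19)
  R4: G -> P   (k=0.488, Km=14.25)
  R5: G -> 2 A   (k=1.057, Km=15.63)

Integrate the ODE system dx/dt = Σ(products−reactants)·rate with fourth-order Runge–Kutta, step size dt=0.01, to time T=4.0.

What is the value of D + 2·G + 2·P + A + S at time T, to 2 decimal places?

Check how each reaction changes W = D + 2·G + 2·P + A + S (weight of products minus weight of reactants):
R1: D -> S: (1·1) − (1·1) = 1 − 1 = 0
R2: A -> S: (1·1) − (1·1) = 1 − 1 = 0
R3: S -> A: (1·1) − (1·1) = 1 − 1 = 0
R4: G -> P: (2·1) − (2·1) = 2 − 2 = 0
R5: G -> 2 A: (1·2) − (2·1) = 2 − 2 = 0
Every reaction leaves W unchanged, so W is conserved and no simulation is needed: W(T) = W(0) = 37.60 + 2·25.24 + 2·9.92 + 33.03 + 14.30 = 155.25

Value at T = 155.25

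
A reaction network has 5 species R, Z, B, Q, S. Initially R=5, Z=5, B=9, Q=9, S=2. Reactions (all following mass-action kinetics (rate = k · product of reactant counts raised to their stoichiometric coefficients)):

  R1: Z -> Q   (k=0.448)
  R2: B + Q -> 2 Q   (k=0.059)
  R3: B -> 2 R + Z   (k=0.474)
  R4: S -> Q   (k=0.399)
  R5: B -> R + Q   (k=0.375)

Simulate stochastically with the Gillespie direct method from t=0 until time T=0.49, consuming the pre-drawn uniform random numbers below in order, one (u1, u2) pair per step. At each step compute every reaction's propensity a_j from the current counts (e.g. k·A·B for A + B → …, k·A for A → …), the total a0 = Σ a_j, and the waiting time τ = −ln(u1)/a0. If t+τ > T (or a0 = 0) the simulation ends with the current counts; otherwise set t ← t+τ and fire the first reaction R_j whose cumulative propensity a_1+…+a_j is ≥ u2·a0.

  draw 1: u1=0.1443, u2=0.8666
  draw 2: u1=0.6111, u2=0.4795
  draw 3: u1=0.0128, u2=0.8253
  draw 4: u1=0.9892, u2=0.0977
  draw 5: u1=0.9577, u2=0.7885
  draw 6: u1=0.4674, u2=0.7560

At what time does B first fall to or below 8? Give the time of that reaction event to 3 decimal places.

Threshold first reached at t = 0.125

t=0.000: R=5 Z=5 B=9 Q=9 S=2
Draw 1: a1=2.240, a2=4.779, a3=4.266, a4=0.798, a5=3.375, a0=15.458; τ=−ln(0.1443)/15.458=0.125 → t=0.125; u2·a0=0.8666·15.458=13.396; a1+…+a4=12.083 < 13.396 ≤ a1+…+a5=15.458 → R5 fires; R=6 Z=5 B=8 Q=10 S=2
Draw 2: a1=2.240, a2=4.720, a3=3.792, a4=0.798, a5=3.000, a0=14.550; τ=−ln(0.6111)/14.550=0.034 → t=0.159; u2·a0=0.4795·14.550=6.977; a1+a2=6.960 < 6.977 ≤ a1+…+a3=10.752 → R3 fires; R=8 Z=6 B=7 Q=10 S=2
Draw 3: a1=2.688, a2=4.130, a3=3.318, a4=0.798, a5=2.625, a0=13.559; τ=−ln(0.0128)/13.559=0.321 → t=0.481; u2·a0=0.8253·13.559=11.190; a1+…+a4=10.934 < 11.190 ≤ a1+…+a5=13.559 → R5 fires; R=9 Z=6 B=6 Q=11 S=2
Draw 4: a1=2.688, a2=3.894, a3=2.844, a4=0.798, a5=2.250, a0=12.474; τ=−ln(0.9892)/12.474=0.001 → t=0.481; u2·a0=0.0977·12.474=1.219 ≤ a1=2.688 → R1 fires; R=9 Z=5 B=6 Q=12 S=2
Draw 5: a1=2.240, a2=4.248, a3=2.844, a4=0.798, a5=2.250, a0=12.380; τ=−ln(0.9577)/12.380=0.003 → t=0.485; u2·a0=0.7885·12.380=9.762; a1+…+a3=9.332 < 9.762 ≤ a1+…+a4=10.130 → R4 fires; R=9 Z=5 B=6 Q=13 S=1
Draw 6: a1=2.240, a2=4.602, a3=2.844, a4=0.399, a5=2.250, a0=12.335; τ=−ln(0.4674)/12.335=0.062 → t=0.547 > T=0.49: stop.
B first becomes ≤ 8 when it reaches 8 at the event at t=0.125.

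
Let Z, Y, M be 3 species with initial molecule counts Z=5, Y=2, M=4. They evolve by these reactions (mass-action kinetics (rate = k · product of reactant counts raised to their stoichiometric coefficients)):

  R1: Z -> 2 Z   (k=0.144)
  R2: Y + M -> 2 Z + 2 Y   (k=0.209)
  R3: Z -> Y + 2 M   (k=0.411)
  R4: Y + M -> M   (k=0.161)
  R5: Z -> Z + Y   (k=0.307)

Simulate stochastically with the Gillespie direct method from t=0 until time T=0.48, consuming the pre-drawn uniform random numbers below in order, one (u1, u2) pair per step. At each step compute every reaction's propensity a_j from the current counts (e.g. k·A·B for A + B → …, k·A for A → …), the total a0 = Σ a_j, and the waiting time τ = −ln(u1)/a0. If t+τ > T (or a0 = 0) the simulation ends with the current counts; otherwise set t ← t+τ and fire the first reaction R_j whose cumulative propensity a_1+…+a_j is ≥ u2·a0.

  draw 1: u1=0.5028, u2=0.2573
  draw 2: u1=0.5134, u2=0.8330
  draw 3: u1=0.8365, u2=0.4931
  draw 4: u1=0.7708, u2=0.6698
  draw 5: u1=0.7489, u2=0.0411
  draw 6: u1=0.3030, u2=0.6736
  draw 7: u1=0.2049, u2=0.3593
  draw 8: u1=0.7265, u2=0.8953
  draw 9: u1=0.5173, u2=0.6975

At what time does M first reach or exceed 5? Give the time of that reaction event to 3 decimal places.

Threshold first reached at t = 0.183

t=0.000: Z=5 Y=2 M=4
Draw 1: a1=0.720, a2=1.672, a3=2.055, a4=1.288, a5=1.535, a0=7.270; τ=−ln(0.5028)/7.270=0.095 → t=0.095; u2·a0=0.2573·7.270=1.871; a1=0.720 < 1.871 ≤ a1+a2=2.392 → R2 fires; Z=7 Y=3 M=3
Draw 2: a1=1.008, a2=1.881, a3=2.877, a4=1.449, a5=2.149, a0=9.364; τ=−ln(0.5134)/9.364=0.071 → t=0.166; u2·a0=0.8330·9.364=7.800; a1+…+a4=7.215 < 7.800 ≤ a1+…+a5=9.364 → R5 fires; Z=7 Y=4 M=3
Draw 3: a1=1.008, a2=2.508, a3=2.877, a4=1.932, a5=2.149, a0=10.474; τ=−ln(0.8365)/10.474=0.017 → t=0.183; u2·a0=0.4931·10.474=5.165; a1+a2=3.516 < 5.165 ≤ a1+…+a3=6.393 → R3 fires; Z=6 Y=5 M=5
Draw 4: a1=0.864, a2=5.225, a3=2.466, a4=4.025, a5=1.842, a0=14.422; τ=−ln(0.7708)/14.422=0.018 → t=0.201; u2·a0=0.6698·14.422=9.660; a1+…+a3=8.555 < 9.660 ≤ a1+…+a4=12.580 → R4 fires; Z=6 Y=4 M=5
Draw 5: a1=0.864, a2=4.180, a3=2.466, a4=3.220, a5=1.842, a0=12.572; τ=−ln(0.7489)/12.572=0.023 → t=0.224; u2·a0=0.0411·12.572=0.517 ≤ a1=0.864 → R1 fires; Z=7 Y=4 M=5
Draw 6: a1=1.008, a2=4.180, a3=2.877, a4=3.220, a5=2.149, a0=13.434; τ=−ln(0.3030)/13.434=0.089 → t=0.313; u2·a0=0.6736·13.434=9.049; a1+…+a3=8.065 < 9.049 ≤ a1+…+a4=11.285 → R4 fires; Z=7 Y=3 M=5
Draw 7: a1=1.008, a2=3.135, a3=2.877, a4=2.415, a5=2.149, a0=11.584; τ=−ln(0.2049)/11.584=0.137 → t=0.450; u2·a0=0.3593·11.584=4.162; a1+a2=4.143 < 4.162 ≤ a1+…+a3=7.020 → R3 fires; Z=6 Y=4 M=7
Draw 8: a1=0.864, a2=5.852, a3=2.466, a4=4.508, a5=1.842, a0=15.532; τ=−ln(0.7265)/15.532=0.021 → t=0.470; u2·a0=0.8953·15.532=13.906; a1+…+a4=13.690 < 13.906 ≤ a1+…+a5=15.532 → R5 fires; Z=6 Y=5 M=7
Draw 9: a1=0.864, a2=7.315, a3=2.466, a4=5.635, a5=1.842, a0=18.122; τ=−ln(0.5173)/18.122=0.036 → t=0.507 > T=0.48: stop.
M first becomes ≥ 5 when it reaches 5 at the event at t=0.183.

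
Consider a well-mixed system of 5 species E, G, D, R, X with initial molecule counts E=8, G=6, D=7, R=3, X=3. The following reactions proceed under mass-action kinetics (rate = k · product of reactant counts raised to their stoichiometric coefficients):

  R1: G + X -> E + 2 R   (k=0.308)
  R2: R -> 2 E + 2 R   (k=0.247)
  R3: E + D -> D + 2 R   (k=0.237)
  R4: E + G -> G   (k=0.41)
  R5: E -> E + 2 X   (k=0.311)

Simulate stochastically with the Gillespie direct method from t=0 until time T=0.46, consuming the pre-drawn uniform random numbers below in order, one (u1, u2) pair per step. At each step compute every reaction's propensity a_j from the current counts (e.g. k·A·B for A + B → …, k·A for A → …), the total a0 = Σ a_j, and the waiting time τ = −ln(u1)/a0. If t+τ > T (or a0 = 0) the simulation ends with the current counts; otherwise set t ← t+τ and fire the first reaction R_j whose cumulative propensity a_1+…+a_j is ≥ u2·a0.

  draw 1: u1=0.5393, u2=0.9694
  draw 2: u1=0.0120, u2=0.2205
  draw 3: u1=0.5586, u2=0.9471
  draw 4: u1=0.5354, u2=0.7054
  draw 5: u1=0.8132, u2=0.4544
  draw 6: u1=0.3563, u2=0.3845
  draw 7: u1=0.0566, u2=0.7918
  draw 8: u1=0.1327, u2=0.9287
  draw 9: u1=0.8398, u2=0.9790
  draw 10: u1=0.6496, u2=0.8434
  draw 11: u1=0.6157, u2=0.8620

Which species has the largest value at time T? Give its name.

Dominant species at T: R

t=0.000: E=8 G=6 D=7 R=3 X=3
Draw 1: a1=5.544, a2=0.741, a3=13.272, a4=19.680, a5=2.488, a0=41.725; τ=−ln(0.5393)/41.725=0.015 → t=0.015; u2·a0=0.9694·41.725=40.448; a1+…+a4=39.237 < 40.448 ≤ a1+…+a5=41.725 → R5 fires; E=8 G=6 D=7 R=3 X=5
Draw 2: a1=9.240, a2=0.741, a3=13.272, a4=19.680, a5=2.488, a0=45.421; τ=−ln(0.0120)/45.421=0.097 → t=0.112; u2·a0=0.2205·45.421=10.015; a1+a2=9.981 < 10.015 ≤ a1+…+a3=23.253 → R3 fires; E=7 G=6 D=7 R=5 X=5
Draw 3: a1=9.240, a2=1.235, a3=11.613, a4=17.220, a5=2.177, a0=41.485; τ=−ln(0.5586)/41.485=0.014 → t=0.126; u2·a0=0.9471·41.485=39.290; a1+…+a3=22.088 < 39.290 ≤ a1+…+a4=39.308 → R4 fires; E=6 G=6 D=7 R=5 X=5
Draw 4: a1=9.240, a2=1.235, a3=9.954, a4=14.760, a5=1.866, a0=37.055; τ=−ln(0.5354)/37.055=0.017 → t=0.143; u2·a0=0.7054·37.055=26.139; a1+…+a3=20.429 < 26.139 ≤ a1+…+a4=35.189 → R4 fires; E=5 G=6 D=7 R=5 X=5
Draw 5: a1=9.240, a2=1.235, a3=8.295, a4=12.300, a5=1.555, a0=32.625; τ=−ln(0.8132)/32.625=0.006 → t=0.149; u2·a0=0.4544·32.625=14.825; a1+a2=10.475 < 14.825 ≤ a1+…+a3=18.770 → R3 fires; E=4 G=6 D=7 R=7 X=5
Draw 6: a1=9.240, a2=1.729, a3=6.636, a4=9.840, a5=1.244, a0=28.689; τ=−ln(0.3563)/28.689=0.036 → t=0.185; u2·a0=0.3845·28.689=11.031; a1+a2=10.969 < 11.031 ≤ a1+…+a3=17.605 → R3 fires; E=3 G=6 D=7 R=9 X=5
Draw 7: a1=9.240, a2=2.223, a3=4.977, a4=7.380, a5=0.933, a0=24.753; τ=−ln(0.0566)/24.753=0.116 → t=0.301; u2·a0=0.7918·24.753=19.599; a1+…+a3=16.440 < 19.599 ≤ a1+…+a4=23.820 → R4 fires; E=2 G=6 D=7 R=9 X=5
Draw 8: a1=9.240, a2=2.223, a3=3.318, a4=4.920, a5=0.622, a0=20.323; τ=−ln(0.1327)/20.323=0.099 → t=0.401; u2·a0=0.9287·20.323=18.874; a1+…+a3=14.781 < 18.874 ≤ a1+…+a4=19.701 → R4 fires; E=1 G=6 D=7 R=9 X=5
Draw 9: a1=9.240, a2=2.223, a3=1.659, a4=2.460, a5=0.311, a0=15.893; τ=−ln(0.8398)/15.893=0.011 → t=0.412; u2·a0=0.9790·15.893=15.559; a1+…+a3=13.122 < 15.559 ≤ a1+…+a4=15.582 → R4 fires; E=0 G=6 D=7 R=9 X=5
Draw 10: a1=9.240, a2=2.223, a3=0.000, a4=0.000, a5=0.000, a0=11.463; τ=−ln(0.6496)/11.463=0.038 → t=0.449; u2·a0=0.8434·11.463=9.668; a1=9.240 < 9.668 ≤ a1+a2=11.463 → R2 fires; E=2 G=6 D=7 R=10 X=5
Draw 11: a1=9.240, a2=2.470, a3=3.318, a4=4.920, a5=0.622, a0=20.570; τ=−ln(0.6157)/20.570=0.024 → t=0.473 > T=0.46: stop.
At T=0.46: E=2 G=6 D=7 R=10 X=5; the largest is R.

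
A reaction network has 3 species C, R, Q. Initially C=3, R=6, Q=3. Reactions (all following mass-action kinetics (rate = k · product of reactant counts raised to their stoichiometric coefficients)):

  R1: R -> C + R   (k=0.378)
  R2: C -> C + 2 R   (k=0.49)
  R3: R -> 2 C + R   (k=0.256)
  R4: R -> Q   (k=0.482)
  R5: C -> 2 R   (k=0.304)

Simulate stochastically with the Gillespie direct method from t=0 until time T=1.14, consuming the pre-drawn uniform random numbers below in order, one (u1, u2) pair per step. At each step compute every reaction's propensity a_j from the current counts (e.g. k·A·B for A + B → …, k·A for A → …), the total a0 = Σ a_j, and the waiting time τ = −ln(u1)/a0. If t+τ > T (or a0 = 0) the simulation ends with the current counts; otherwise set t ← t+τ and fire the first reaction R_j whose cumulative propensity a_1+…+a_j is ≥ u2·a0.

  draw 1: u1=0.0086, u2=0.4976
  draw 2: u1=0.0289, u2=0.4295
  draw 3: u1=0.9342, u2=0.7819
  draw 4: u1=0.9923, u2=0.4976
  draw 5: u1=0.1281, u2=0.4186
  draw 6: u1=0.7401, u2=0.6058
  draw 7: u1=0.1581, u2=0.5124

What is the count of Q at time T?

Q at T = 5

t=0.000: C=3 R=6 Q=3
Draw 1: a1=2.268, a2=1.470, a3=1.536, a4=2.892, a5=0.912, a0=9.078; τ=−ln(0.0086)/9.078=0.524 → t=0.524; u2·a0=0.4976·9.078=4.517; a1+a2=3.738 < 4.517 ≤ a1+…+a3=5.274 → R3 fires; C=5 R=6 Q=3
Draw 2: a1=2.268, a2=2.450, a3=1.536, a4=2.892, a5=1.520, a0=10.666; τ=−ln(0.0289)/10.666=0.332 → t=0.856; u2·a0=0.4295·10.666=4.581; a1=2.268 < 4.581 ≤ a1+a2=4.718 → R2 fires; C=5 R=8 Q=3
Draw 3: a1=3.024, a2=2.450, a3=2.048, a4=3.856, a5=1.520, a0=12.898; τ=−ln(0.9342)/12.898=0.005 → t=0.861; u2·a0=0.7819·12.898=10.085; a1+…+a3=7.522 < 10.085 ≤ a1+…+a4=11.378 → R4 fires; C=5 R=7 Q=4
Draw 4: a1=2.646, a2=2.450, a3=1.792, a4=3.374, a5=1.520, a0=11.782; τ=−ln(0.9923)/11.782=0.001 → t=0.862; u2·a0=0.4976·11.782=5.863; a1+a2=5.096 < 5.863 ≤ a1+…+a3=6.888 → R3 fires; C=7 R=7 Q=4
Draw 5: a1=2.646, a2=3.430, a3=1.792, a4=3.374, a5=2.128, a0=13.370; τ=−ln(0.1281)/13.370=0.154 → t=1.016; u2·a0=0.4186·13.370=5.597; a1=2.646 < 5.597 ≤ a1+a2=6.076 → R2 fires; C=7 R=9 Q=4
Draw 6: a1=3.402, a2=3.430, a3=2.304, a4=4.338, a5=2.128, a0=15.602; τ=−ln(0.7401)/15.602=0.019 → t=1.035; u2·a0=0.6058·15.602=9.452; a1+…+a3=9.136 < 9.452 ≤ a1+…+a4=13.474 → R4 fires; C=7 R=8 Q=5
Draw 7: a1=3.024, a2=3.430, a3=2.048, a4=3.856, a5=2.128, a0=14.486; τ=−ln(0.1581)/14.486=0.127 → t=1.162 > T=1.14: stop.
Read off Q at T=1.14: 5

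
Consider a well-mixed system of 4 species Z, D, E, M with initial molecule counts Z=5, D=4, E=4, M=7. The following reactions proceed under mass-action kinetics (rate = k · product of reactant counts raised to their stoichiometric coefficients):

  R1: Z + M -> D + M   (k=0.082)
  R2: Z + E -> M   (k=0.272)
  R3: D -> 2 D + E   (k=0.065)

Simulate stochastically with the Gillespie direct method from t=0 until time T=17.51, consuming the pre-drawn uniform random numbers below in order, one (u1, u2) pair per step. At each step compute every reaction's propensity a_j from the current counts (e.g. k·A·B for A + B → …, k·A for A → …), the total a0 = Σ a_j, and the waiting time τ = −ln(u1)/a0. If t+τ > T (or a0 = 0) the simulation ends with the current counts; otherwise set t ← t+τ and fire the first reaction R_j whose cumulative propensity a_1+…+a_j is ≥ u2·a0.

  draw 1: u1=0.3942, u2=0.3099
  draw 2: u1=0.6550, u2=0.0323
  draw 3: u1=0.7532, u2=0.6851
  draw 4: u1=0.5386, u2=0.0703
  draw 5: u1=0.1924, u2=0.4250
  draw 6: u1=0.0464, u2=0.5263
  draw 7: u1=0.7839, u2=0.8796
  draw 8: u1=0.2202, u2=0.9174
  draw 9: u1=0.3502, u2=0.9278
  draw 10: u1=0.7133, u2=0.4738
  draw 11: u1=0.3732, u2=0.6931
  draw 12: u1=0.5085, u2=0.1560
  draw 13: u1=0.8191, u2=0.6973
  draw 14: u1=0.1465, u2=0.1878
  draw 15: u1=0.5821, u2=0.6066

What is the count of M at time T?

M at T = 9

t=0.000: Z=5 D=4 E=4 M=7
Draw 1: a1=2.870, a2=5.440, a3=0.260, a0=8.570; τ=−ln(0.3942)/8.570=0.109 → t=0.109; u2·a0=0.3099·8.570=2.656 ≤ a1=2.870 → R1 fires; Z=4 D=5 E=4 M=7
Draw 2: a1=2.296, a2=4.352, a3=0.325, a0=6.973; τ=−ln(0.6550)/6.973=0.061 → t=0.169; u2·a0=0.0323·6.973=0.225 ≤ a1=2.296 → R1 fires; Z=3 D=6 E=4 M=7
Draw 3: a1=1.722, a2=3.264, a3=0.390, a0=5.376; τ=−ln(0.7532)/5.376=0.053 → t=0.222; u2·a0=0.6851·5.376=3.683; a1=1.722 < 3.683 ≤ a1+a2=4.986 → R2 fires; Z=2 D=6 E=3 M=8
Draw 4: a1=1.312, a2=1.632, a3=0.390, a0=3.334; τ=−ln(0.5386)/3.334=0.186 → t=0.408; u2·a0=0.0703·3.334=0.234 ≤ a1=1.312 → R1 fires; Z=1 D=7 E=3 M=8
Draw 5: a1=0.656, a2=0.816, a3=0.455, a0=1.927; τ=−ln(0.1924)/1.927=0.855 → t=1.263; u2·a0=0.4250·1.927=0.819; a1=0.656 < 0.819 ≤ a1+a2=1.472 → R2 fires; Z=0 D=7 E=2 M=9
Draw 6: a1=0.000, a2=0.000, a3=0.455, a0=0.455; τ=−ln(0.0464)/0.455=6.748 → t=8.011; u2·a0=0.5263·0.455=0.239; a1+a2=0.000 < 0.239 ≤ a1+…+a3=0.455 → R3 fires; Z=0 D=8 E=3 M=9
Draw 7: a1=0.000, a2=0.000, a3=0.520, a0=0.520; τ=−ln(0.7839)/0.520=0.468 → t=8.479; u2·a0=0.8796·0.520=0.457; a1+a2=0.000 < 0.457 ≤ a1+…+a3=0.520 → R3 fires; Z=0 D=9 E=4 M=9
Draw 8: a1=0.000, a2=0.000, a3=0.585, a0=0.585; τ=−ln(0.2202)/0.585=2.587 → t=11.066; u2·a0=0.9174·0.585=0.537; a1+a2=0.000 < 0.537 ≤ a1+…+a3=0.585 → R3 fires; Z=0 D=10 E=5 M=9
Draw 9: a1=0.000, a2=0.000, a3=0.650, a0=0.650; τ=−ln(0.3502)/0.650=1.614 → t=12.680; u2·a0=0.9278·0.650=0.603; a1+a2=0.000 < 0.603 ≤ a1+…+a3=0.650 → R3 fires; Z=0 D=11 E=6 M=9
Draw 10: a1=0.000, a2=0.000, a3=0.715, a0=0.715; τ=−ln(0.7133)/0.715=0.473 → t=13.153; u2·a0=0.4738·0.715=0.339; a1+a2=0.000 < 0.339 ≤ a1+…+a3=0.715 → R3 fires; Z=0 D=12 E=7 M=9
Draw 11: a1=0.000, a2=0.000, a3=0.780, a0=0.780; τ=−ln(0.3732)/0.780=1.264 → t=14.416; u2·a0=0.6931·0.780=0.541; a1+a2=0.000 < 0.541 ≤ a1+…+a3=0.780 → R3 fires; Z=0 D=13 E=8 M=9
Draw 12: a1=0.000, a2=0.000, a3=0.845, a0=0.845; τ=−ln(0.5085)/0.845=0.800 → t=15.217; u2·a0=0.1560·0.845=0.132; a1+a2=0.000 < 0.132 ≤ a1+…+a3=0.845 → R3 fires; Z=0 D=14 E=9 M=9
Draw 13: a1=0.000, a2=0.000, a3=0.910, a0=0.910; τ=−ln(0.8191)/0.910=0.219 → t=15.436; u2·a0=0.6973·0.910=0.635; a1+a2=0.000 < 0.635 ≤ a1+…+a3=0.910 → R3 fires; Z=0 D=15 E=10 M=9
Draw 14: a1=0.000, a2=0.000, a3=0.975, a0=0.975; τ=−ln(0.1465)/0.975=1.970 → t=17.406; u2·a0=0.1878·0.975=0.183; a1+a2=0.000 < 0.183 ≤ a1+…+a3=0.975 → R3 fires; Z=0 D=16 E=11 M=9
Draw 15: a1=0.000, a2=0.000, a3=1.040, a0=1.040; τ=−ln(0.5821)/1.040=0.520 → t=17.926 > T=17.51: stop.
Read off M at T=17.51: 9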